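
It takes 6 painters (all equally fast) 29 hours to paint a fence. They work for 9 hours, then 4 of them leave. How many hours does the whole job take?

69 hours

One painter does 1/174 of the job per hour.
After 9 hours with 6 painters, 9/29 is done (20/29 left).
With 2 painters the rate is 2/174 = 1/87, so the rest takes 20/29 ÷ 1/87 = 60 hours.
Total = 9 + 60 = 69 hours.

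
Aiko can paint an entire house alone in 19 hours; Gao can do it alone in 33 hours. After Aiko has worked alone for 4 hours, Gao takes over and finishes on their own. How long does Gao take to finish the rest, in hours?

495/19 hours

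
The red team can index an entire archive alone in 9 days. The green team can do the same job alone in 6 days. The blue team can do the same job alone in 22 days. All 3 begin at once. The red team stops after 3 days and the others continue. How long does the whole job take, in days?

In the first 3 days the combined rate is 32/99, so 32/33 of the job is done, leaving 1/33.
After the red team leaves the rate is 7/33 per day; the remaining 1/33 takes 1/7 days.
Total = 3 + 1/7 = 22/7 days.

22/7 days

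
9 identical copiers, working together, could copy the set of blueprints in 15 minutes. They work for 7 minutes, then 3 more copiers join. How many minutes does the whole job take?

13 minutes

One copier does 1/135 of the job per minute.
After 7 minutes with 9 copiers, 7/15 is done (8/15 left).
With 12 copiers the rate is 12/135 = 4/45, so the rest takes 8/15 ÷ 4/45 = 6 minutes.
Total = 7 + 6 = 13 minutes.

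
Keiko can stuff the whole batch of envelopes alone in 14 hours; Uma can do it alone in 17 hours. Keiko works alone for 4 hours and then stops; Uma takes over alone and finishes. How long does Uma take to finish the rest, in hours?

85/7 hours

In 4 hours Keiko does 4/14 = 2/7 of the job, leaving 5/7.
Uma works at 1/17 per hour, so finishing takes 5/7 ÷ 1/17 = 85/7 hours.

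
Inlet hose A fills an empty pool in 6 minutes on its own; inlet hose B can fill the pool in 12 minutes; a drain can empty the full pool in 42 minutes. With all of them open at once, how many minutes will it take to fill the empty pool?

Net rate = 1/6 + 1/12 − 1/42 = (14 + 7 − 2)/84 = 19/84 per minute.
Filling time = 1 ÷ (19/84) = 84/19 minutes.

84/19 minutes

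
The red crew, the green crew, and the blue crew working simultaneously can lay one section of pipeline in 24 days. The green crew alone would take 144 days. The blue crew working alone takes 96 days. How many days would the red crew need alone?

Combined rate is 1/24 per day.
Known contribution: 1/144 + 1/96 = (2 + 3)/288 = 5/288 per day.
So the red crew's rate is 1/24 − 5/288 = 7/288, meaning 288/7 days alone.

288/7 days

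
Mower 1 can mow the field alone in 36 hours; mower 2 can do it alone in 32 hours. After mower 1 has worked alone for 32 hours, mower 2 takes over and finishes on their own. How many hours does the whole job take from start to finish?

320/9 hours

In 32 hours mower 1 does 32/36 = 8/9 of the job, leaving 1/9.
Mower 2 works at 1/32 per hour, so finishing takes 1/9 ÷ 1/32 = 32/9 hours.
Total time = 32 + 32/9 = 320/9 hours.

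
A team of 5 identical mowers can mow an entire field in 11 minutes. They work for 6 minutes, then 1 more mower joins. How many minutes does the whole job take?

61/6 minutes

One mower does 1/55 of the job per minute.
After 6 minutes with 5 mowers, 6/11 is done (5/11 left).
With 6 mowers the rate is 6/55, so the rest takes 5/11 ÷ 6/55 = 25/6 minutes.
Total = 6 + 25/6 = 61/6 minutes.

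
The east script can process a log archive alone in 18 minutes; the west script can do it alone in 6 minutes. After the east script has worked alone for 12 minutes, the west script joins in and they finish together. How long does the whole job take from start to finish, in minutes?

27/2 minutes

In 12 minutes the east script does 12/18 = 2/3 of the job, leaving 1/3.
The east script and the west script together work at 2/9 per minute, so finishing takes 1/3 ÷ 2/9 = 3/2 minutes.
Total time = 12 + 3/2 = 27/2 minutes.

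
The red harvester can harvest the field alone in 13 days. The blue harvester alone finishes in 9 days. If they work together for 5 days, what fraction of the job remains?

Combined rate: 1/13 + 1/9 = (9 + 13)/117 = 22/117 per day.
In 5 days they complete 5·22/117 = 110/117 of the job.
So 7/117 remains.

7/117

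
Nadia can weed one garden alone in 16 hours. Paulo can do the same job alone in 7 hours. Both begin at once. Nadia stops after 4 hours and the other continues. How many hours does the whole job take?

21/4 hours

In the first 4 hours the combined rate is 23/112, so 23/28 of the job is done, leaving 5/28.
After Nadia leaves the rate is 1/7 per hour; the remaining 5/28 takes 5/4 hours.
Total = 4 + 5/4 = 21/4 hours.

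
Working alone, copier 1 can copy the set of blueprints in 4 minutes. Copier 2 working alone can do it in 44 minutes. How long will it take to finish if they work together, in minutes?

With two workers the combined time is the product over the sum: 4·44/(4+44) = 176/48 = 11/3 minutes.

11/3 minutes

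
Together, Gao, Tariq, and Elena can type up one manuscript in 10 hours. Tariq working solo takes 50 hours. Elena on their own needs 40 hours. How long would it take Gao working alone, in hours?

200/11 hours

Combined rate is 1/10 per hour.
Known contribution: 1/50 + 1/40 = (4 + 5)/200 = 9/200 per hour.
So Gao's rate is 1/10 − 9/200 = 11/200, meaning 200/11 hours alone.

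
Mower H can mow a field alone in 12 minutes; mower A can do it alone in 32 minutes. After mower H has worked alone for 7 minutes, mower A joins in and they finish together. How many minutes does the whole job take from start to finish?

117/11 minutes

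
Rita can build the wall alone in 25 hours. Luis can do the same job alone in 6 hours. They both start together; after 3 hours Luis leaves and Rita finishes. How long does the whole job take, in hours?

25/2 hours

In the first 3 hours the combined rate is 31/150, so 31/50 of the job is done, leaving 19/50.
After Luis leaves the rate is 1/25 per hour; the remaining 19/50 takes 19/2 hours.
Total = 3 + 19/2 = 25/2 hours.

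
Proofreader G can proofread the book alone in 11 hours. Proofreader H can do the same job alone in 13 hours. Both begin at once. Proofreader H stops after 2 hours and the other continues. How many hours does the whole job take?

121/13 hours

In the first 2 hours the combined rate is 24/143, so 48/143 of the job is done, leaving 95/143.
After proofreader H leaves the rate is 1/11 per hour; the remaining 95/143 takes 95/13 hours.
Total = 2 + 95/13 = 121/13 hours.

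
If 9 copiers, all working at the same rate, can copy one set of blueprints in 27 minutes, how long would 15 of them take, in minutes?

81/5 minutes

Total work is 9·27 = 243 copier-minutes.
With 15 copiers: 243/15 = 81/5 minutes.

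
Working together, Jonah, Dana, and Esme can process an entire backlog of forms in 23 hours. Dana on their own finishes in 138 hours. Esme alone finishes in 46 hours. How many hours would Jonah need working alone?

Combined rate is 1/23 per hour.
Known contribution: 1/138 + 1/46 = (1 + 3)/138 = 4/138 = 2/69 per hour.
So Jonah's rate is 1/23 − 2/69 = 1/69, meaning 69 hours alone.

69 hours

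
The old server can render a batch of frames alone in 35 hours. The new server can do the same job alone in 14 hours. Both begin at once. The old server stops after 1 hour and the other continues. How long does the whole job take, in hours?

68/5 hours

In the first 1 hour the combined rate is 1/10, so 1/10 of the job is done, leaving 9/10.
After the old server leaves the rate is 1/14 per hour; the remaining 9/10 takes 63/5 hours.
Total = 1 + 63/5 = 68/5 hours.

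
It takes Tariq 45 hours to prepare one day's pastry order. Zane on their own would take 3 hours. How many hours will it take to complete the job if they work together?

45/16 hours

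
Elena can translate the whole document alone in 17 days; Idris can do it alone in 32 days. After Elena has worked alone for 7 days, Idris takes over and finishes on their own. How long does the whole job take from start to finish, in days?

439/17 days

In 7 days Elena does 7/17 of the job, leaving 10/17.
Idris works at 1/32 per day, so finishing takes 10/17 ÷ 1/32 = 320/17 days.
Total time = 7 + 320/17 = 439/17 days.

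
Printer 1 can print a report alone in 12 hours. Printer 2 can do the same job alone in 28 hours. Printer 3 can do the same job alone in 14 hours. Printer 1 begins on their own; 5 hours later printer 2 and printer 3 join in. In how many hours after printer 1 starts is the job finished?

In the first 5 hours printer 1 alone does 5/12 of the job, leaving 7/12.
Once everyone is working, combined rate: 1/12 + 1/28 + 1/14 = (7 + 3 + 6)/84 = 16/84 = 4/21 per hour.
Remaining 7/12 at 4/21 per hour takes 49/16 hours.
Total from the start = 5 + 49/16 = 129/16 hours.

129/16 hours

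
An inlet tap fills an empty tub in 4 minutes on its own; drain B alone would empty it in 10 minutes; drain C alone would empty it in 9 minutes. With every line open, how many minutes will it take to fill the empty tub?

180/7 minutes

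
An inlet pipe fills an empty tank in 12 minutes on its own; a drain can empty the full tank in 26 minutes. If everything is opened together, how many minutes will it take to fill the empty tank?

Net rate = 1/12 − 1/26 = (13 − 6)/156 = 7/156 per minute.
Filling time = 1 ÷ (7/156) = 156/7 minutes.

156/7 minutes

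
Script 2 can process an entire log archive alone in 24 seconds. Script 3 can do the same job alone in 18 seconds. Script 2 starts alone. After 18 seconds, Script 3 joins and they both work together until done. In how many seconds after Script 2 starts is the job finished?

144/7 seconds

In the first 18 seconds Script 2 alone does 18/24 = 3/4 of the job, leaving 1/4.
Once everyone is working, combined rate: 1/24 + 1/18 = (3 + 4)/72 = 7/72 per second.
Remaining 1/4 at 7/72 per second takes 18/7 seconds.
Total from the start = 18 + 18/7 = 144/7 seconds.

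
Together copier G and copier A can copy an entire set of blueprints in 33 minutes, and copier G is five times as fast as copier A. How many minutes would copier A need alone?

198 minutes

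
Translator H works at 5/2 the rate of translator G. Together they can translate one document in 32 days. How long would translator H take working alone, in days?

224/5 days

Let translator G's rate be r; then translator H's rate is (5/2)r, so together (5/2 + 1)r = (7/2)r = 1/32.
Thus r = 1/112 per day.
Translator G alone: 112 days; translator H alone: 224/5 days.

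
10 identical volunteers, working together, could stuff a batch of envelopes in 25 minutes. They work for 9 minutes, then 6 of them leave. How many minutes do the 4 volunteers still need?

One volunteer does 1/250 of the job per minute.
After 9 minutes with 10 volunteers, 9/25 is done (16/25 left).
With 4 volunteers the rate is 4/250 = 2/125, so the rest takes 16/25 ÷ 2/125 = 40 minutes.

40 minutes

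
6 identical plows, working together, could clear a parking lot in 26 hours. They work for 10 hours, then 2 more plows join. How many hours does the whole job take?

22 hours

One plow does 1/156 of the job per hour.
After 10 hours with 6 plows, 5/13 is done (8/13 left).
With 8 plows the rate is 8/156 = 2/39, so the rest takes 8/13 ÷ 2/39 = 12 hours.
Total = 10 + 12 = 22 hours.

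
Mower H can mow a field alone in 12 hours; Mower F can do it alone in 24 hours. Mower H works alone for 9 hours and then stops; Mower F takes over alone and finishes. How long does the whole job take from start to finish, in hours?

In 9 hours Mower H does 9/12 = 3/4 of the job, leaving 1/4.
Mower F works at 1/24 per hour, so finishing takes 1/4 ÷ 1/24 = 6 hours.
Total time = 9 + 6 = 15 hours.

15 hours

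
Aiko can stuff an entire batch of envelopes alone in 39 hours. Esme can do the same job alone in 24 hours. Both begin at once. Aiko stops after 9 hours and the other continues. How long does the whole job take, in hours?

240/13 hours

In the first 9 hours the combined rate is 7/104, so 63/104 of the job is done, leaving 41/104.
After Aiko leaves the rate is 1/24 per hour; the remaining 41/104 takes 123/13 hours.
Total = 9 + 123/13 = 240/13 hours.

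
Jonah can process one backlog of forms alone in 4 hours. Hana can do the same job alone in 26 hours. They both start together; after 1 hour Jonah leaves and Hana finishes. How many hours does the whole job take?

In the first 1 hour the combined rate is 15/52, so 15/52 of the job is done, leaving 37/52.
After Jonah leaves the rate is 1/26 per hour; the remaining 37/52 takes 37/2 hours.
Total = 1 + 37/2 = 39/2 hours.

39/2 hours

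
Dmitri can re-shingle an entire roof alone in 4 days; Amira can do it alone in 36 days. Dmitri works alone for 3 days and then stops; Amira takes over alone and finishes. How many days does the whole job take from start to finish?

In 3 days Dmitri does 3/4 of the job, leaving 1/4.
Amira works at 1/36 per day, so finishing takes 1/4 ÷ 1/36 = 9 days.
Total time = 3 + 9 = 12 days.

12 days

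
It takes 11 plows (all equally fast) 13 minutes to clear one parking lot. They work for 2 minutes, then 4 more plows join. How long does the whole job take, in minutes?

One plow does 1/143 of the job per minute.
After 2 minutes with 11 plows, 2/13 is done (11/13 left).
With 15 plows the rate is 15/143, so the rest takes 11/13 ÷ 15/143 = 121/15 minutes.
Total = 2 + 121/15 = 151/15 minutes.

151/15 minutes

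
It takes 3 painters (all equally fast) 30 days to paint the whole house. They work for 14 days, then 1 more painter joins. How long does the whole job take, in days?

26 days

One painter does 1/90 of the job per day.
After 14 days with 3 painters, 7/15 is done (8/15 left).
With 4 painters the rate is 4/90 = 2/45, so the rest takes 8/15 ÷ 2/45 = 12 days.
Total = 14 + 12 = 26 days.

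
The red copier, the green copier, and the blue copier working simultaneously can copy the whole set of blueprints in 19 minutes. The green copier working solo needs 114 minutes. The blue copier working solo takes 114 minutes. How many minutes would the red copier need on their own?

Combined rate is 1/19 per minute.
Known contribution: 1/114 + 1/114 = (1 + 1)/114 = 2/114 = 1/57 per minute.
So the red copier's rate is 1/19 − 1/57 = 2/57, meaning 57/2 minutes alone.

57/2 minutes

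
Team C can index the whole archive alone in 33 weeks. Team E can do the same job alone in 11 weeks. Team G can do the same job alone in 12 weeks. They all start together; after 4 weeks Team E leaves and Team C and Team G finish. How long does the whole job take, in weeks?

In the first 4 weeks the combined rate is 9/44, so 9/11 of the job is done, leaving 2/11.
After Team E leaves the rate is 5/44 per week; the remaining 2/11 takes 8/5 weeks.
Total = 4 + 8/5 = 28/5 weeks.

28/5 weeks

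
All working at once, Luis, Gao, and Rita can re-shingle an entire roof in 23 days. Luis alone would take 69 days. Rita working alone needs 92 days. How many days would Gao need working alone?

276/5 days

Combined rate is 1/23 per day.
Known contribution: 1/69 + 1/92 = (4 + 3)/276 = 7/276 per day.
So Gao's rate is 1/23 − 7/276 = 5/276, meaning 276/5 days alone.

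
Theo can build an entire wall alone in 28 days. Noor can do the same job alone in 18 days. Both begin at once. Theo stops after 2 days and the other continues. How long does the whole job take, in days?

In the first 2 days the combined rate is 23/252, so 23/126 of the job is done, leaving 103/126.
After Theo leaves the rate is 1/18 per day; the remaining 103/126 takes 103/7 days.
Total = 2 + 103/7 = 117/7 days.

117/7 days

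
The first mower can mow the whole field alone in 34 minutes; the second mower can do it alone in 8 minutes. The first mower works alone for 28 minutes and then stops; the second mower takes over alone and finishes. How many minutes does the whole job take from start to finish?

500/17 minutes

In 28 minutes the first mower does 28/34 = 14/17 of the job, leaving 3/17.
The second mower works at 1/8 per minute, so finishing takes 3/17 ÷ 1/8 = 24/17 minutes.
Total time = 28 + 24/17 = 500/17 minutes.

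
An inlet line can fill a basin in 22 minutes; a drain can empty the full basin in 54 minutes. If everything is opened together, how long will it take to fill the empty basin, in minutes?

297/8 minutes

Net rate = 1/22 − 1/54 = (27 − 11)/594 = 16/594 = 8/297 per minute.
Filling time = 1 ÷ (8/297) = 297/8 minutes.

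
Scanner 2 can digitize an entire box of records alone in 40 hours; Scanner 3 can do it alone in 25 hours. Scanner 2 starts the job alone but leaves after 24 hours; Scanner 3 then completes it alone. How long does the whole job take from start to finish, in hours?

In 24 hours Scanner 2 does 24/40 = 3/5 of the job, leaving 2/5.
Scanner 3 works at 1/25 per hour, so finishing takes 2/5 ÷ 1/25 = 10 hours.
Total time = 24 + 10 = 34 hours.

34 hours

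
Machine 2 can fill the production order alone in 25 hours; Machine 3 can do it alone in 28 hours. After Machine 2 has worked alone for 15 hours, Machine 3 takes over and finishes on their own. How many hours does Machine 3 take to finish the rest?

In 15 hours Machine 2 does 15/25 = 3/5 of the job, leaving 2/5.
Machine 3 works at 1/28 per hour, so finishing takes 2/5 ÷ 1/28 = 56/5 hours.

56/5 hours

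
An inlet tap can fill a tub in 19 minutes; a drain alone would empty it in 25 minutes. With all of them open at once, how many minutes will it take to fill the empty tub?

475/6 minutes

Net rate = 1/19 − 1/25 = (25 − 19)/475 = 6/475 per minute.
Filling time = 1 ÷ (6/475) = 475/6 minutes.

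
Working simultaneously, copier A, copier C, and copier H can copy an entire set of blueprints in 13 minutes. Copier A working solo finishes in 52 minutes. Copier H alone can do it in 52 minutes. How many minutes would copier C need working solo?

26 minutes

Combined rate is 1/13 per minute.
Known contribution: 1/52 + 1/52 = (1 + 1)/52 = 2/52 = 1/26 per minute.
So copier C's rate is 1/13 − 1/26 = 1/26, meaning 26 minutes alone.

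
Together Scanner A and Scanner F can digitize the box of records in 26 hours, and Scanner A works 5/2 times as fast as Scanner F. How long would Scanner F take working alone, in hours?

Let Scanner F's rate be r; then Scanner A's rate is (5/2)r, so together (5/2 + 1)r = (7/2)r = 1/26.
Thus r = 1/91 per hour.
Scanner F alone: 91 hours; Scanner A alone: 182/5 hours.

91 hours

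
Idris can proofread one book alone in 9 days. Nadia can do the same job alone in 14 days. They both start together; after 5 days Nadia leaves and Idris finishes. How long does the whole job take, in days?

81/14 days

In the first 5 days the combined rate is 23/126, so 115/126 of the job is done, leaving 11/126.
After Nadia leaves the rate is 1/9 per day; the remaining 11/126 takes 11/14 days.
Total = 5 + 11/14 = 81/14 days.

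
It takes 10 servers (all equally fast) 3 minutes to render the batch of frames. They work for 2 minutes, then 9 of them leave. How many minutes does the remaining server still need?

10 minutes

One server does 1/30 of the job per minute.
After 2 minutes with 10 servers, 2/3 is done (1/3 left).
With 1 server the rate is 1/30, so the rest takes 1/3 ÷ 1/30 = 10 minutes.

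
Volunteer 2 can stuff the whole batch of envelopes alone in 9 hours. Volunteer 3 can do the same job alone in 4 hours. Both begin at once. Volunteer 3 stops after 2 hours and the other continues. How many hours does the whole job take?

9/2 hours

In the first 2 hours the combined rate is 13/36, so 13/18 of the job is done, leaving 5/18.
After Volunteer 3 leaves the rate is 1/9 per hour; the remaining 5/18 takes 5/2 hours.
Total = 2 + 5/2 = 9/2 hours.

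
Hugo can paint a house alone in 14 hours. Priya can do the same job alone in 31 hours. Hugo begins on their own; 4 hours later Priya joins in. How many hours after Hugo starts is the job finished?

In the first 4 hours Hugo alone does 4/14 = 2/7 of the job, leaving 5/7.
Once everyone is working, combined rate: 1/14 + 1/31 = (31 + 14)/434 = 45/434 per hour.
Remaining 5/7 at 45/434 per hour takes 62/9 hours.
Total from the start = 4 + 62/9 = 98/9 hours.

98/9 hours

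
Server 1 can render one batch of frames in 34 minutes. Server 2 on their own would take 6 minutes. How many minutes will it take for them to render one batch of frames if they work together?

51/10 minutes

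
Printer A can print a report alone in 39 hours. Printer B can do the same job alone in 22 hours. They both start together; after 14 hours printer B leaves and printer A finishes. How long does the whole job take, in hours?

156/11 hours

In the first 14 hours the combined rate is 61/858, so 427/429 of the job is done, leaving 2/429.
After printer B leaves the rate is 1/39 per hour; the remaining 2/429 takes 2/11 hours.
Total = 14 + 2/11 = 156/11 hours.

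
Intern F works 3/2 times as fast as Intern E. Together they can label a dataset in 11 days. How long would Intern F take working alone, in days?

Let Intern E's rate be r; then Intern F's rate is (3/2)r, so together (3/2 + 1)r = (5/2)r = 1/11.
Thus r = 2/55 per day.
Intern E alone: 55/2 days; Intern F alone: 55/3 days.

55/3 days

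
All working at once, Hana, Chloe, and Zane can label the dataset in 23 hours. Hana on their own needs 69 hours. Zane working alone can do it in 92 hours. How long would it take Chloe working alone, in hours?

276/5 hours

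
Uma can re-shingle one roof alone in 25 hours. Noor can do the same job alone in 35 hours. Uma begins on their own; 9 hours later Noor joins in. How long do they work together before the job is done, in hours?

In the first 9 hours Uma alone does 9/25 of the job, leaving 16/25.
Once everyone is working, combined rate: 1/25 + 1/35 = (7 + 5)/175 = 12/175 per hour.
Remaining 16/25 at 12/175 per hour takes 28/3 hours.

28/3 hours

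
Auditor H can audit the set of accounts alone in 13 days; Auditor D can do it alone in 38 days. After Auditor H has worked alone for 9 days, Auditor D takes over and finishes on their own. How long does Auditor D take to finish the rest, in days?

In 9 days Auditor H does 9/13 of the job, leaving 4/13.
Auditor D works at 1/38 per day, so finishing takes 4/13 ÷ 1/38 = 152/13 days.

152/13 days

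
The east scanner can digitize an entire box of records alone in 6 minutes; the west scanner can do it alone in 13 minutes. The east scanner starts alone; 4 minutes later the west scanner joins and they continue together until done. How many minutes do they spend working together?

In 4 minutes the east scanner does 4/6 = 2/3 of the job, leaving 1/3.
The east scanner and the west scanner together work at 19/78 per minute, so finishing takes 1/3 ÷ 19/78 = 26/19 minutes.

26/19 minutes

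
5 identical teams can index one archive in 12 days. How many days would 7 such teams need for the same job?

60/7 days

Total work is 5·12 = 60 team-days.
With 7 teams: 60/7 days.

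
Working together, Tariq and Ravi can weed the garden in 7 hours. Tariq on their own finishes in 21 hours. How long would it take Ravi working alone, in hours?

21/2 hours

Combined rate is 1/7 per hour.
Known contribution: 1/21 per hour.
So Ravi's rate is 1/7 − 1/21 = 2/21, meaning 21/2 hours alone.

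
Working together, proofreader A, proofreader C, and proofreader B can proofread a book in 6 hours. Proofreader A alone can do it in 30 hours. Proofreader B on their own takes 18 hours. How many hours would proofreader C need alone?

Combined rate is 1/6 per hour.
Known contribution: 1/30 + 1/18 = (3 + 5)/90 = 8/90 = 4/45 per hour.
So proofreader C's rate is 1/6 − 4/45 = 7/90, meaning 90/7 hours alone.

90/7 hours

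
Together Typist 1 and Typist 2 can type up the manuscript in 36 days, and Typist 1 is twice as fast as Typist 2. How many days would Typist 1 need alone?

Let Typist 2's rate be r; then Typist 1's rate is 2r, so together (2 + 1)r = 3r = 1/36.
Thus r = 1/108 per day.
Typist 2 alone: 108 days; Typist 1 alone: 54 days.

54 days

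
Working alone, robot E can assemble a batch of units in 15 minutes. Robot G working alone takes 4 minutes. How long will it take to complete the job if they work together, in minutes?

60/19 minutes

With two workers the combined time is the product over the sum: 15·4/(15+4) = 60/19 minutes.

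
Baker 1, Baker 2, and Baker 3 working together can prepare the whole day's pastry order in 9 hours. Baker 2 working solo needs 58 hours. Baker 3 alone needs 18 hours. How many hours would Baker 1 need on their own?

Combined rate is 1/9 per hour.
Known contribution: 1/58 + 1/18 = (9 + 29)/522 = 38/522 = 19/261 per hour.
So Baker 1's rate is 1/9 − 19/261 = 10/261, meaning 261/10 hours alone.

261/10 hours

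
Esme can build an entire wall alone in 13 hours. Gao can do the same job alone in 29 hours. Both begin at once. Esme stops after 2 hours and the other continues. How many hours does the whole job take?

319/13 hours

In the first 2 hours the combined rate is 42/377, so 84/377 of the job is done, leaving 293/377.
After Esme leaves the rate is 1/29 per hour; the remaining 293/377 takes 293/13 hours.
Total = 2 + 293/13 = 319/13 hours.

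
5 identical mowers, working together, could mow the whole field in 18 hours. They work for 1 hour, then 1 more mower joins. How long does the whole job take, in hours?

One mower does 1/90 of the job per hour.
After 1 hour with 5 mowers, 1/18 is done (17/18 left).
With 6 mowers the rate is 6/90 = 1/15, so the rest takes 17/18 ÷ 1/15 = 85/6 hours.
Total = 1 + 85/6 = 91/6 hours.

91/6 hours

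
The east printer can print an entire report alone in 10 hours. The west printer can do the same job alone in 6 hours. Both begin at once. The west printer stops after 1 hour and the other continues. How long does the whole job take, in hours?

In the first 1 hour the combined rate is 4/15, so 4/15 of the job is done, leaving 11/15.
After the west printer leaves the rate is 1/10 per hour; the remaining 11/15 takes 22/3 hours.
Total = 1 + 22/3 = 25/3 hours.

25/3 hours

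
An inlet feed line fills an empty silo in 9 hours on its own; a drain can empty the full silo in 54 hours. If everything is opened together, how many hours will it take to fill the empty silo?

54/5 hours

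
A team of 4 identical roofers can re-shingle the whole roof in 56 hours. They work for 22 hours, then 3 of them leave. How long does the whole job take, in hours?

158 hours

One roofer does 1/224 of the job per hour.
After 22 hours with 4 roofers, 11/28 is done (17/28 left).
With 1 roofer the rate is 1/224, so the rest takes 17/28 ÷ 1/224 = 136 hours.
Total = 22 + 136 = 158 hours.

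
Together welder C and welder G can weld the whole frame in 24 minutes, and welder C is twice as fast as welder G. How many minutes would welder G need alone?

Let welder G's rate be r; then welder C's rate is 2r, so together (2 + 1)r = 3r = 1/24.
Thus r = 1/72 per minute.
Welder G alone: 72 minutes; welder C alone: 36 minutes.

72 minutes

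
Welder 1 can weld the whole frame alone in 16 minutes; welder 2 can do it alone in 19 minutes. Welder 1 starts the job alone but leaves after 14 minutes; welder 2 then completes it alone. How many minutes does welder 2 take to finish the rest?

In 14 minutes welder 1 does 14/16 = 7/8 of the job, leaving 1/8.
Welder 2 works at 1/19 per minute, so finishing takes 1/8 ÷ 1/19 = 19/8 minutes.

19/8 minutes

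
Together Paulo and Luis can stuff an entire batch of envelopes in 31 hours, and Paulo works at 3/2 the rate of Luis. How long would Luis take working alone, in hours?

155/2 hours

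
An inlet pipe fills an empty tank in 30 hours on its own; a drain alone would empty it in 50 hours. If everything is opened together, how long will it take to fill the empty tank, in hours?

Net rate = 1/30 − 1/50 = (5 − 3)/150 = 2/150 = 1/75 per hour.
Filling time = 1 ÷ (1/75) = 75 hours.

75 hours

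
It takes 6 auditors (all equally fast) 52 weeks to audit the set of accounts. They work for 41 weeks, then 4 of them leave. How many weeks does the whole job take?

74 weeks

One auditor does 1/312 of the job per week.
After 41 weeks with 6 auditors, 41/52 is done (11/52 left).
With 2 auditors the rate is 2/312 = 1/156, so the rest takes 11/52 ÷ 1/156 = 33 weeks.
Total = 41 + 33 = 74 weeks.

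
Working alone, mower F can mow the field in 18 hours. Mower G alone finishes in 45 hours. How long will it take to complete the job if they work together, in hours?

90/7 hours

With two workers the combined time is the product over the sum: 18·45/(18+45) = 810/63 = 90/7 hours.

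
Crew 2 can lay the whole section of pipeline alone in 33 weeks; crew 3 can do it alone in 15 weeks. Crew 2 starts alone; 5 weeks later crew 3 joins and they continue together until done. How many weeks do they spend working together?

35/4 weeks

In 5 weeks crew 2 does 5/33 of the job, leaving 28/33.
Crew 2 and crew 3 together work at 16/165 per week, so finishing takes 28/33 ÷ 16/165 = 35/4 weeks.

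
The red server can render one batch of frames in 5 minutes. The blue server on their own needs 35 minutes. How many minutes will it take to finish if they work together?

Combined rate: 1/5 + 1/35 = (7 + 1)/35 = 8/35 per minute.
Time = 1 ÷ (8/35) = 35/8 minutes.

35/8 minutes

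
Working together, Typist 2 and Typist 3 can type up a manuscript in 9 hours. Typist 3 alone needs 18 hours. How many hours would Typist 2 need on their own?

Combined rate is 1/9 per hour.
Known contribution: 1/18 per hour.
So Typist 2's rate is 1/9 − 1/18 = 1/18, meaning 18 hours alone.

18 hours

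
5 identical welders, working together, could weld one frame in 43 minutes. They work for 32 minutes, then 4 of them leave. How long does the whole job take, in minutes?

87 minutes

One welder does 1/215 of the job per minute.
After 32 minutes with 5 welders, 32/43 is done (11/43 left).
With 1 welder the rate is 1/215, so the rest takes 11/43 ÷ 1/215 = 55 minutes.
Total = 32 + 55 = 87 minutes.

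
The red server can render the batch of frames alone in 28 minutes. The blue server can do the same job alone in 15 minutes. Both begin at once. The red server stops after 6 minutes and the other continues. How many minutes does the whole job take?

165/14 minutes

In the first 6 minutes the combined rate is 43/420, so 43/70 of the job is done, leaving 27/70.
After the red server leaves the rate is 1/15 per minute; the remaining 27/70 takes 81/14 minutes.
Total = 6 + 81/14 = 165/14 minutes.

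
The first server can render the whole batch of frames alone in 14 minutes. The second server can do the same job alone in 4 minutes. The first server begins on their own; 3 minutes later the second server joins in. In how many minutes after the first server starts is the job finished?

In the first 3 minutes the first server alone does 3/14 of the job, leaving 11/14.
Once everyone is working, combined rate: 1/14 + 1/4 = (2 + 7)/28 = 9/28 per minute.
Remaining 11/14 at 9/28 per minute takes 22/9 minutes.
Total from the start = 3 + 22/9 = 49/9 minutes.

49/9 minutes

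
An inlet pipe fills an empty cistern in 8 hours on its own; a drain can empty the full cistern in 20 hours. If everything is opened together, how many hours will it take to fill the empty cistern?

Net rate = 1/8 − 1/20 = (5 − 2)/40 = 3/40 per hour.
Filling time = 1 ÷ (3/40) = 40/3 hours.

40/3 hours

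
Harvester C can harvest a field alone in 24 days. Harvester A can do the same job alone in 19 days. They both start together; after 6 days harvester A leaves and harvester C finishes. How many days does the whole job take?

In the first 6 days the combined rate is 43/456, so 43/76 of the job is done, leaving 33/76.
After harvester A leaves the rate is 1/24 per day; the remaining 33/76 takes 198/19 days.
Total = 6 + 198/19 = 312/19 days.

312/19 days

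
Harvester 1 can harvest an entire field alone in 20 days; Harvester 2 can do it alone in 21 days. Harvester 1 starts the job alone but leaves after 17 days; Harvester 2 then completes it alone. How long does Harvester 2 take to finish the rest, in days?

In 17 days Harvester 1 does 17/20 of the job, leaving 3/20.
Harvester 2 works at 1/21 per day, so finishing takes 3/20 ÷ 1/21 = 63/20 days.

63/20 days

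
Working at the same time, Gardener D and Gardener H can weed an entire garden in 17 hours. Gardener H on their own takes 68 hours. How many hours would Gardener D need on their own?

Combined rate is 1/17 per hour.
Known contribution: 1/68 per hour.
So Gardener D's rate is 1/17 − 1/68 = 3/68, meaning 68/3 hours alone.

68/3 hours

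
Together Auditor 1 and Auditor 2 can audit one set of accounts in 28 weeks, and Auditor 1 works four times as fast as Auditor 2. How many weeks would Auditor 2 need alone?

140 weeks

Let Auditor 2's rate be r; then Auditor 1's rate is 4r, so together (4 + 1)r = 5r = 1/28.
Thus r = 1/140 per week.
Auditor 2 alone: 140 weeks; Auditor 1 alone: 35 weeks.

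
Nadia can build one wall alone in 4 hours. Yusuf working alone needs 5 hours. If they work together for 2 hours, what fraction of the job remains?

1/10

Combined rate: 1/4 + 1/5 = (5 + 4)/20 = 9/20 per hour.
In 2 hours they complete 2·9/20 = 9/10 of the job.
So 1/10 remains.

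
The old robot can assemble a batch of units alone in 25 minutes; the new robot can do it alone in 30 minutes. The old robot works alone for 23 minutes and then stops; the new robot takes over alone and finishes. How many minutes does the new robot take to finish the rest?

In 23 minutes the old robot does 23/25 of the job, leaving 2/25.
The new robot works at 1/30 per minute, so finishing takes 2/25 ÷ 1/30 = 12/5 minutes.

12/5 minutes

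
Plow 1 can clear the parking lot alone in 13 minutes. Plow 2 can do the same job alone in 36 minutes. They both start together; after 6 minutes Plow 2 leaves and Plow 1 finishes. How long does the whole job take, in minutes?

65/6 minutes

In the first 6 minutes the combined rate is 49/468, so 49/78 of the job is done, leaving 29/78.
After Plow 2 leaves the rate is 1/13 per minute; the remaining 29/78 takes 29/6 minutes.
Total = 6 + 29/6 = 65/6 minutes.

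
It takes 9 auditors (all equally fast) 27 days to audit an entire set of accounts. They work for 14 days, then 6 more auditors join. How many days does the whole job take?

One auditor does 1/243 of the job per day.
After 14 days with 9 auditors, 14/27 is done (13/27 left).
With 15 auditors the rate is 15/243 = 5/81, so the rest takes 13/27 ÷ 5/81 = 39/5 days.
Total = 14 + 39/5 = 109/5 days.

109/5 days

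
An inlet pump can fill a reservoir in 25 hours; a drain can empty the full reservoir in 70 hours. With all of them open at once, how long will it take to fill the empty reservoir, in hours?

350/9 hours

Net rate = 1/25 − 1/70 = (14 − 5)/350 = 9/350 per hour.
Filling time = 1 ÷ (9/350) = 350/9 hours.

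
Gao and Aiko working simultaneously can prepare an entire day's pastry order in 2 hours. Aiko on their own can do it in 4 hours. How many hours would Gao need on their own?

4 hours

Combined rate is 1/2 per hour.
Known contribution: 1/4 per hour.
So Gao's rate is 1/2 − 1/4 = 1/4, meaning 4 hours alone.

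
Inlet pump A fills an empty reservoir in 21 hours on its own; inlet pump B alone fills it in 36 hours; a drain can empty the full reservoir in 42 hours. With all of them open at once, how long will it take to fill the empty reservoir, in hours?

252/13 hours

Net rate = 1/21 + 1/36 − 1/42 = (12 + 7 − 6)/252 = 13/252 per hour.
Filling time = 1 ÷ (13/252) = 252/13 hours.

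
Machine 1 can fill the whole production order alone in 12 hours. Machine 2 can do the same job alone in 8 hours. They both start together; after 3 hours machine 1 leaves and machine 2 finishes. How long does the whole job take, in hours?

6 hours

In the first 3 hours the combined rate is 5/24, so 5/8 of the job is done, leaving 3/8.
After machine 1 leaves the rate is 1/8 per hour; the remaining 3/8 takes 3 hours.
Total = 3 + 3 = 6 hours.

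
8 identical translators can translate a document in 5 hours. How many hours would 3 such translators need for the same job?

40/3 hours

Total work is 8·5 = 40 translator-hours.
With 3 translators: 40/3 hours.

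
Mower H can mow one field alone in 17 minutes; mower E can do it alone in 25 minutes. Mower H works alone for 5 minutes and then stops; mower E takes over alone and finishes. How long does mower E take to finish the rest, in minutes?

In 5 minutes mower H does 5/17 of the job, leaving 12/17.
Mower E works at 1/25 per minute, so finishing takes 12/17 ÷ 1/25 = 300/17 minutes.

300/17 minutes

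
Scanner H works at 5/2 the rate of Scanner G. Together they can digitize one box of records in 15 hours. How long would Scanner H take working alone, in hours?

21 hours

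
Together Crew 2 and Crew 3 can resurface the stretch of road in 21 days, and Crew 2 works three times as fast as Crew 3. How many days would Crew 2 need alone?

28 days

Let Crew 3's rate be r; then Crew 2's rate is 3r, so together (3 + 1)r = 4r = 1/21.
Thus r = 1/84 per day.
Crew 3 alone: 84 days; Crew 2 alone: 28 days.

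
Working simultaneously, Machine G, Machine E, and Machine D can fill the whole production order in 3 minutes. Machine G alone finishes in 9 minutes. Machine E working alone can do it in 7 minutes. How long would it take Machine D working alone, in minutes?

Combined rate is 1/3 per minute.
Known contribution: 1/9 + 1/7 = (7 + 9)/63 = 16/63 per minute.
So Machine D's rate is 1/3 − 16/63 = 5/63, meaning 63/5 minutes alone.

63/5 minutes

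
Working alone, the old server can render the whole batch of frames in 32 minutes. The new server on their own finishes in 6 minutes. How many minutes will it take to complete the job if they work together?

Combined rate: 1/32 + 1/6 = (3 + 16)/96 = 19/96 per minute.
Time = 1 ÷ (19/96) = 96/19 minutes.

96/19 minutes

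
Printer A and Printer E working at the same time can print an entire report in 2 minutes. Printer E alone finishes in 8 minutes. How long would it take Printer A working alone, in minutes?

8/3 minutes

Combined rate is 1/2 per minute.
Known contribution: 1/8 per minute.
So Printer A's rate is 1/2 − 1/8 = 3/8, meaning 8/3 minutes alone.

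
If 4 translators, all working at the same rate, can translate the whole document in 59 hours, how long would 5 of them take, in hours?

236/5 hours

Total work is 4·59 = 236 translator-hours.
With 5 translators: 236/5 hours.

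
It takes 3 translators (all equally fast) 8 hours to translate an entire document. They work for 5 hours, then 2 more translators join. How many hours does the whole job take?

One translator does 1/24 of the job per hour.
After 5 hours with 3 translators, 5/8 is done (3/8 left).
With 5 translators the rate is 5/24, so the rest takes 3/8 ÷ 5/24 = 9/5 hours.
Total = 5 + 9/5 = 34/5 hours.

34/5 hours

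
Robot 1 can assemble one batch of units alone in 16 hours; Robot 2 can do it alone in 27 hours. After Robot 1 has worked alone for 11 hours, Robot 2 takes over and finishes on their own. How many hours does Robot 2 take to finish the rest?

In 11 hours Robot 1 does 11/16 of the job, leaving 5/16.
Robot 2 works at 1/27 per hour, so finishing takes 5/16 ÷ 1/27 = 135/16 hours.

135/16 hours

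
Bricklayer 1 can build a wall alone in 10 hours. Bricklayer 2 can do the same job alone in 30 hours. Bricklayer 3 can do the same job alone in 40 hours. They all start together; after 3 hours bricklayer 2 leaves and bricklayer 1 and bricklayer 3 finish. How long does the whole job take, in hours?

36/5 hours

In the first 3 hours the combined rate is 19/120, so 19/40 of the job is done, leaving 21/40.
After bricklayer 2 leaves the rate is 1/8 per hour; the remaining 21/40 takes 21/5 hours.
Total = 3 + 21/5 = 36/5 hours.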